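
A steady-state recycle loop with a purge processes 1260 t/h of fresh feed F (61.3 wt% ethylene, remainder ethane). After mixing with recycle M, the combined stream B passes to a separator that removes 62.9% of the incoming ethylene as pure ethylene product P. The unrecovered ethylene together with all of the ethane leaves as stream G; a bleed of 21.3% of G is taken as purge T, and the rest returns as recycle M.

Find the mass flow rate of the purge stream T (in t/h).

ethane enters only via F and leaves only via the purge: 1260×0.387 = 0.213×(ethane in G), and the separator passes all ethane, so ethane in B = ethane in G = 2289.3 t/h.
ethylene in B: m_A = 1260×0.613 + (1−0.213)·(1−0.629)·m_A, so m_A = 772.38/0.7080 = 1090.9 t/h.
G = (1−0.629)×1090.9 + 2289.3 = 2694 t/h.
Purge T = 0.213×2694 = 573.83 t/h.

573.8 t/h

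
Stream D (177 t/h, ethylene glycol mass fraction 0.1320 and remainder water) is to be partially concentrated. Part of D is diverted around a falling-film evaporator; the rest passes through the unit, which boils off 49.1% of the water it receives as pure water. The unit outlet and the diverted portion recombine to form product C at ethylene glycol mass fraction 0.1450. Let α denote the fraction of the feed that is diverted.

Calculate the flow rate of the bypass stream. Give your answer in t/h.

All 177×0.132 = 23.364 t/h of ethylene glycol reaches C, so C = 23.364/0.145 = 161.13 t/h and vapour = 15.869 t/h.
The evaporator receives (1−α)·177 of feed at 0.868 water and removes 0.491 of that water:
0.491×0.868×(1−α)×177 = 15.869
(1−α) = 15.869/75.435 = 0.2104;  α = 0.7896.
Bypass flow = 0.7896×177 = 139.77 t/h.

139.8 t/h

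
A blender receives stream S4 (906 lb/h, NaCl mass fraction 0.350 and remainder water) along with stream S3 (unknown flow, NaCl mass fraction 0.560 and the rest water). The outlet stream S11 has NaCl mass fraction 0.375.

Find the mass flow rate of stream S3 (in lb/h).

122.4 lb/h

Let S3 be the unknown flow. Total out = 906 + S3.
NaCl balance: 317.1 + 0.560·S3 = 0.375·(906 + S3)
(0.560 − 0.375)·S3 = 0.375×906 − 317.1 = 22.65
S3 = 22.65 / 0.185 = 122.43 lb/h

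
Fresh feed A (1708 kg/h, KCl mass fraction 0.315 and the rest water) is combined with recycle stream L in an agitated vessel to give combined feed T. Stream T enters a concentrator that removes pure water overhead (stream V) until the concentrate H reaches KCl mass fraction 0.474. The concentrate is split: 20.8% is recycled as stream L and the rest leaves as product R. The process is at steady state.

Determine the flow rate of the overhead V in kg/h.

572.9 kg/h

Overall KCl balance (none leaves overhead): KCl in fresh feed = KCl in product, i.e. 1708×0.315 = (1−0.208)·H·0.474.
H = 538.02/(0.474×0.792) = 1433.2 kg/h.
Recycle L = 0.208×1433.2 = 298.1 kg/h.
Combined feed T = 1708 + 298.1 = 2006.1 kg/h.
Overhead V = T − H = 2006.1 − 1433.2 = 572.94 kg/h.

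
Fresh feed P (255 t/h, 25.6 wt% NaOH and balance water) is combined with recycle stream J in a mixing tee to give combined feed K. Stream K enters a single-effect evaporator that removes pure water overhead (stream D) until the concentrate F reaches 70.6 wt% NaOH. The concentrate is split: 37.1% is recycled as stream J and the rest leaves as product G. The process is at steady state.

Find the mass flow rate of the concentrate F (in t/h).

147 t/h

Overall NaOH balance (none leaves overhead): NaOH in fresh feed = NaOH in product, i.e. 255×0.256 = (1−0.371)·F·0.706.
F = 65.28/(0.706×0.629) = 147 t/h.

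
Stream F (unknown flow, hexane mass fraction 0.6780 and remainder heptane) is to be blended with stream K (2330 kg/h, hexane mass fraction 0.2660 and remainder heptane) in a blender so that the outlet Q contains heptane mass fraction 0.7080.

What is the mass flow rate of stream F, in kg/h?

Let F be the unknown flow. Total out = 2330 + F.
heptane balance: 1710.2 + 0.322·F = 0.708·(2330 + F)
(0.322 − 0.708)·F = 0.708×2330 − 1710.2 = -60.58
F = -60.58 / -0.386 = 156.94 kg/h

156.9 kg/h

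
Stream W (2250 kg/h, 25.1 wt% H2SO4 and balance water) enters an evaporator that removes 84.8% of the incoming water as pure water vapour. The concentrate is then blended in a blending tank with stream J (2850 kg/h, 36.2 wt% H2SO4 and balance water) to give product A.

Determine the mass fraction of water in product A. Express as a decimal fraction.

Vapour removed = 0.848×0.749×2250 = 1429.1 kg/h; concentrate = 820.91 kg/h.
water reaching the mixer = 256.16 (from concentrate) + 2850×0.638 = 2074.5 kg/h.
Product flow = 820.91 + 2850 = 3670.9 kg/h; water fraction = 0.565.

0.565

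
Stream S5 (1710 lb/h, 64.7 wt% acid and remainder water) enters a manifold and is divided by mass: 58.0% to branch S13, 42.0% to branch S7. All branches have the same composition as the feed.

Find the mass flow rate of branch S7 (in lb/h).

718.2 lb/h

Branch S7 flow = 0.420×1710 = 718.2 lb/h.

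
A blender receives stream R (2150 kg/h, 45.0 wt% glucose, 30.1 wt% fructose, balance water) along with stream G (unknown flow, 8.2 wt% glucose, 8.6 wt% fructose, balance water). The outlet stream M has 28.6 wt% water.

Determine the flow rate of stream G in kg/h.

Let G be the unknown flow. Total out = 2150 + G.
water balance: 535.35 + 0.832·G = 0.286·(2150 + G)
(0.832 − 0.286)·G = 0.286×2150 − 535.35 = 79.55
G = 79.55 / 0.546 = 145.7 kg/h

145.7 kg/h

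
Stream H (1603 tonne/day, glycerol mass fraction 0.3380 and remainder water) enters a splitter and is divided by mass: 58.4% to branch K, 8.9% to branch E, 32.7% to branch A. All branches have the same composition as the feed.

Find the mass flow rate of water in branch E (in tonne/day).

Branch E total = 0.089×1603 = 142.67 tonne/day.
water in E = 0.662×142.67 = 94.446 tonne/day.

94.45 tonne/day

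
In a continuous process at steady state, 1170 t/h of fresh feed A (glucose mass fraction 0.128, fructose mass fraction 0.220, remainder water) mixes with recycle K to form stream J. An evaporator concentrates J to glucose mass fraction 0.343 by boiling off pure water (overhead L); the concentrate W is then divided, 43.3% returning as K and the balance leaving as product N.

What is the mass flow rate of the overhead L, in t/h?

733.4 t/h

Overall glucose balance (none leaves overhead): glucose in fresh feed = glucose in product, i.e. 1170×0.128 = (1−0.433)·W·0.343.
W = 149.76/(0.343×0.567) = 770.05 t/h.
Recycle K = 0.433×770.05 = 333.43 t/h.
Combined feed J = 1170 + 333.43 = 1503.4 t/h.
Overhead L = J − W = 1503.4 − 770.05 = 733.38 t/h.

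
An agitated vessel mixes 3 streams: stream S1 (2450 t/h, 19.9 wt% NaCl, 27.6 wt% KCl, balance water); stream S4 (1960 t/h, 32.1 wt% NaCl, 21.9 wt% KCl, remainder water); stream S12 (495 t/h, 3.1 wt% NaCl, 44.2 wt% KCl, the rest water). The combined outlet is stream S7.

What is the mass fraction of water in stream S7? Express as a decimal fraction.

Total flow out = 2450 + 1960 + 495 = 4905 t/h.
water in = 2450×0.525 + 1960×0.460 + 495×0.527 = 2448.7 t/h.
water mass fraction in S7 = 2448.7/4905 = 0.4992.

0.4992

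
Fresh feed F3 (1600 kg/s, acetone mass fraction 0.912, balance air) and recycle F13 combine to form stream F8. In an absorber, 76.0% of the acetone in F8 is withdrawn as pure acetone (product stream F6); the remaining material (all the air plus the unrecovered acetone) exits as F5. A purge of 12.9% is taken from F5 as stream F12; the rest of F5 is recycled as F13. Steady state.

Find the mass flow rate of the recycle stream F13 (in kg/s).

air enters only via F3 and leaves only via the purge: 1600×0.088 = 0.129×(air in F5), and the absorber passes all air, so air in F8 = air in F5 = 1091.5 kg/s.
acetone in F8: m_A = 1600×0.912 + (1−0.129)·(1−0.760)·m_A, so m_A = 1459.2/0.7910 = 1844.8 kg/s.
F5 = (1−0.760)×1844.8 + 1091.5 = 1534.2 kg/s.
Recycle F13 = (1−0.129)×1534.2 = 1336.3 kg/s.

1336 kg/s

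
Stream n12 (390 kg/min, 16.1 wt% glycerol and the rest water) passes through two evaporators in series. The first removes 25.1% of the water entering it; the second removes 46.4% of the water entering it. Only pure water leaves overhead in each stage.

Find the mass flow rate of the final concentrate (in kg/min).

194.2 kg/min

water in feed = 390×0.839 = 327.21 kg/min.
After stage 1: water left = (1−0.251)×327.21 = 245.08; stream total = 307.87 kg/min.
After stage 2: water left = (1−0.464)×245.08 = 131.36; final concentrate = 194.15 kg/min.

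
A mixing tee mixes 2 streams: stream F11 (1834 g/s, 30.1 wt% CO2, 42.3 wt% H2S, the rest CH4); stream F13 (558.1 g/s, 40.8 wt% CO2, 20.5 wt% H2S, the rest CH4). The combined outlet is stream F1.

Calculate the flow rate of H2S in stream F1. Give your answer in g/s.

H2S out = H2S in = 1834×0.423 + 558.1×0.205 = 890.19 g/s.

890.2 g/s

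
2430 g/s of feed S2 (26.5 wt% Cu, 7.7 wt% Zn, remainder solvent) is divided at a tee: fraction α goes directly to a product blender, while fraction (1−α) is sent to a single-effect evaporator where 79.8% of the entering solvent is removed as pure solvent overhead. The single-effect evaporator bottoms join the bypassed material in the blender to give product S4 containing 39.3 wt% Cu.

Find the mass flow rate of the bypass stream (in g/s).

922.7 g/s

All 2430×0.265 = 643.95 g/s of Cu reaches S4, so S4 = 643.95/0.393 = 1638.5 g/s and vapour = 791.45 g/s.
The evaporator receives (1−α)·2430 of feed at 0.658 solvent and removes 0.798 of that solvent:
0.798×0.658×(1−α)×2430 = 791.45
(1−α) = 791.45/1276 = 0.6203;  α = 0.3797.
Bypass flow = 0.3797×2430 = 922.72 g/s.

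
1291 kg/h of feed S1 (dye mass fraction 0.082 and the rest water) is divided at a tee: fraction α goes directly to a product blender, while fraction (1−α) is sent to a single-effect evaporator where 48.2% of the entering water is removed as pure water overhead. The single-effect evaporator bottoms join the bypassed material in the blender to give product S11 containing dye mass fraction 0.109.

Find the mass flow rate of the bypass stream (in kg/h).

All 1291×0.082 = 105.86 kg/h of dye reaches S11, so S11 = 105.86/0.109 = 971.21 kg/h and vapour = 319.79 kg/h.
The evaporator receives (1−α)·1291 of feed at 0.918 water and removes 0.482 of that water:
0.482×0.918×(1−α)×1291 = 319.79
(1−α) = 319.79/571.24 = 0.5598;  α = 0.4402.
Bypass flow = 0.4402×1291 = 568.27 kg/h.

568.3 kg/h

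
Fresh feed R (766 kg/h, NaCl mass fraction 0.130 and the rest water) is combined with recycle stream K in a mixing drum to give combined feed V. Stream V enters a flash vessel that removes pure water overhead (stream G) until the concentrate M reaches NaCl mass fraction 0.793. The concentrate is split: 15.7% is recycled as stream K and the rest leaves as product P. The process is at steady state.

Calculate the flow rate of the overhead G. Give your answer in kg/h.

640.4 kg/h

Overall NaCl balance (none leaves overhead): NaCl in fresh feed = NaCl in product, i.e. 766×0.130 = (1−0.157)·M·0.793.
M = 99.58/(0.793×0.843) = 148.96 kg/h.
Recycle K = 0.157×148.96 = 23.387 kg/h.
Combined feed V = 766 + 23.387 = 789.39 kg/h.
Overhead G = V − M = 789.39 − 148.96 = 640.43 kg/h.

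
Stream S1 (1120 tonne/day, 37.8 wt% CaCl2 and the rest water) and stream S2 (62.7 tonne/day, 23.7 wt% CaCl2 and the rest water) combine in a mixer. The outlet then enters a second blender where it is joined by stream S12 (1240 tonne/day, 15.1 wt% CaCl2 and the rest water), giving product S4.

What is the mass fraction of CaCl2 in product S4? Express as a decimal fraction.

Overall, product flow = 2422.7 tonne/day.
CaCl2 in = 1120×0.378 + 62.7×0.237 + 1240×0.151 = 625.46 tonne/day.
CaCl2 fraction in S4 = 0.2582.

0.2582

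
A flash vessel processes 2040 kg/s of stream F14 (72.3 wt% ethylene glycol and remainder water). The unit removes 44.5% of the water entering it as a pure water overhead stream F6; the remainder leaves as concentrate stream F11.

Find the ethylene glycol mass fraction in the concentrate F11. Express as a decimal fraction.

ethylene glycol is not removed: 2040×0.723 = 1474.9 kg/s of ethylene glycol enters F11.
water entering = 2040×0.277 = 565.08 kg/s; overhead removed = 0.445×565.08 = 251.46 kg/s.
Concentrate = 2040 − 251.46 = 1788.5 kg/s.
Mass fraction = 1474.9/1788.5 = 0.825.

0.825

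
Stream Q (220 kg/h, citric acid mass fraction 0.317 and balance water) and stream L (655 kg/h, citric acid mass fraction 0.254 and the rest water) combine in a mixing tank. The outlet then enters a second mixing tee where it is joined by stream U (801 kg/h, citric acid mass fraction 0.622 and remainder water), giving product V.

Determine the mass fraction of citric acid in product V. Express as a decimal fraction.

0.438

Overall, product flow = 1676 kg/h.
citric acid in = 220×0.317 + 655×0.254 + 801×0.622 = 734.33 kg/h.
citric acid fraction in V = 0.438.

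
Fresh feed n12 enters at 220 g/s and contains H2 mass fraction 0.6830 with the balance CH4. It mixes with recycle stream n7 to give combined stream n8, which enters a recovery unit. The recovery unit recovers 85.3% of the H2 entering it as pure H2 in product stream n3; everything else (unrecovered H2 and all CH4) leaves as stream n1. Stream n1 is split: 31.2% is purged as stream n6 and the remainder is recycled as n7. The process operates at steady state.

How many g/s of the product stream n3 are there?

142.6 g/s

H2 in n8: m_A = 220×0.683 + (1−0.312)·(1−0.853)·m_A, so m_A = 150.26/0.8989 = 167.17 g/s.
Product n3 = 0.853×167.17 = 142.59 g/s.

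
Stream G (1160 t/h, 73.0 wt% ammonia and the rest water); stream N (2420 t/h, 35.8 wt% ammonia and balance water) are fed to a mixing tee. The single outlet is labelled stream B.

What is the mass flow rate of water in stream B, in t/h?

1867 t/h

water out = water in = 1160×0.270 + 2420×0.642 = 1866.8 t/h.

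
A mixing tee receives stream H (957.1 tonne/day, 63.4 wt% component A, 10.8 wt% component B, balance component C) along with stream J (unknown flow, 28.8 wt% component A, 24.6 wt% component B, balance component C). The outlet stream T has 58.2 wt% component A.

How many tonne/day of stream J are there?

169.3 tonne/day

Let J be the unknown flow. Total out = 957.1 + J.
component A balance: 606.8 + 0.288·J = 0.582·(957.1 + J)
(0.288 − 0.582)·J = 0.582×957.1 − 606.8 = -49.769
J = -49.769 / -0.294 = 169.28 tonne/day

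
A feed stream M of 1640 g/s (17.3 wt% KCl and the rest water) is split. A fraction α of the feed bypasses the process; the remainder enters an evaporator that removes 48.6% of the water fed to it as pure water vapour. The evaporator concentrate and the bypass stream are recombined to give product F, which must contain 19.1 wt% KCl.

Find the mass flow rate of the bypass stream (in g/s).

All 1640×0.173 = 283.72 g/s of KCl reaches F, so F = 283.72/0.191 = 1485.4 g/s and vapour = 154.55 g/s.
The evaporator receives (1−α)·1640 of feed at 0.827 water and removes 0.486 of that water:
0.486×0.827×(1−α)×1640 = 154.55
(1−α) = 154.55/659.15 = 0.2345;  α = 0.7655.
Bypass flow = 0.7655×1640 = 1255.5 g/s.

1255 g/s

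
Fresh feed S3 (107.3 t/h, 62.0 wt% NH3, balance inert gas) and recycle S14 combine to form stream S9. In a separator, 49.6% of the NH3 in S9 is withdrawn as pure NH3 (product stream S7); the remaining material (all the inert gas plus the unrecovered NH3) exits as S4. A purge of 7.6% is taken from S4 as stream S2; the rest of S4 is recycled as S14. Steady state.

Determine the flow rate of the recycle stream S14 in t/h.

inert gas enters only via S3 and leaves only via the purge: 107.3×0.380 = 0.076×(inert gas in S4), and the separator passes all inert gas, so inert gas in S9 = inert gas in S4 = 536.5 t/h.
NH3 in S9: m_A = 107.3×0.620 + (1−0.076)·(1−0.496)·m_A, so m_A = 66.526/0.5343 = 124.51 t/h.
S4 = (1−0.496)×124.51 + 536.5 = 599.25 t/h.
Recycle S14 = (1−0.076)×599.25 = 553.71 t/h.

553.7 t/h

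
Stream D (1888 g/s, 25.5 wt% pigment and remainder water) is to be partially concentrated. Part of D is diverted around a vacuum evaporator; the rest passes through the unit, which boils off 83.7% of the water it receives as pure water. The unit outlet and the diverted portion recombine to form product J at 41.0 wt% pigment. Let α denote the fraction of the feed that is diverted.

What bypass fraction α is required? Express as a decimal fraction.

0.394

All 1888×0.255 = 481.44 g/s of pigment reaches J, so J = 481.44/0.410 = 1174.2 g/s and vapour = 713.76 g/s.
The evaporator receives (1−α)·1888 of feed at 0.745 water and removes 0.837 of that water:
0.837×0.745×(1−α)×1888 = 713.76
(1−α) = 713.76/1177.3 = 0.6063;  α = 0.3937.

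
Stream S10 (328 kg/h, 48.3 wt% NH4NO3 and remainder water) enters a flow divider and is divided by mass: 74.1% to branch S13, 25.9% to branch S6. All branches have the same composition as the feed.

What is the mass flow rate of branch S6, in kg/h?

84.95 kg/h

Branch S6 flow = 0.259×328 = 84.952 kg/h.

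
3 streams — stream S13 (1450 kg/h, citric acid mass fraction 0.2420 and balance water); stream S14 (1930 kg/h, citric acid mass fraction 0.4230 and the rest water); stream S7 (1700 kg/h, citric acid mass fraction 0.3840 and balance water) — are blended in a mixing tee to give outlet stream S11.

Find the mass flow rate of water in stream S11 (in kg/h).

3260 kg/h

water out = water in = 1450×0.758 + 1930×0.577 + 1700×0.616 = 3259.9 kg/h.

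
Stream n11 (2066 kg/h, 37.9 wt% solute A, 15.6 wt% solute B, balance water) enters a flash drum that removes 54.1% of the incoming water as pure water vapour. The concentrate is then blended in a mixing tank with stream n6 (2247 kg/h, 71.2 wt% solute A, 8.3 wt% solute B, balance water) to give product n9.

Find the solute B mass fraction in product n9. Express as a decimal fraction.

0.1341

Vapour removed = 0.541×0.465×2066 = 519.73 kg/h; concentrate = 1546.3 kg/h.
solute B reaching the mixer = 322.3 (from concentrate) + 2247×0.083 = 508.8 kg/h.
Product flow = 1546.3 + 2247 = 3793.3 kg/h; solute B fraction = 0.1341.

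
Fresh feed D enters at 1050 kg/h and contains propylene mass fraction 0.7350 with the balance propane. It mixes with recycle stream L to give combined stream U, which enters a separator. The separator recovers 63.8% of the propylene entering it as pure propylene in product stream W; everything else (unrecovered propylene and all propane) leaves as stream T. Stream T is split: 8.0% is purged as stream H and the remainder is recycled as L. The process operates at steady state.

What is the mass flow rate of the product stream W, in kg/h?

738.2 kg/h

propylene in U: m_A = 1050×0.735 + (1−0.080)·(1−0.638)·m_A, so m_A = 771.75/0.6670 = 1157.1 kg/h.
Product W = 0.638×1157.1 = 738.24 kg/h.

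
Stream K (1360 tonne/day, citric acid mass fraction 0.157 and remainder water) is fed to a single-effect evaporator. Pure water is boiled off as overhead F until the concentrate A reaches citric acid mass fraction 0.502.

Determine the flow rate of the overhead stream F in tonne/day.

citric acid is conserved: 1360×0.157 = 213.52 tonne/day all reports to the concentrate.
Concentrate = 213.52/(target fraction) = 425.34 tonne/day.
Overhead = 1360 − 425.34 = 934.66 tonne/day.

934.7 tonne/day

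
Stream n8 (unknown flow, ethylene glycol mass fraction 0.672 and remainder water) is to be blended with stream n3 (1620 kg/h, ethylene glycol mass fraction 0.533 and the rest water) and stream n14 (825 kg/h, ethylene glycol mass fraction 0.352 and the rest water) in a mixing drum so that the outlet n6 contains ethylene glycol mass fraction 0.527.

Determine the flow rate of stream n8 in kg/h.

928.7 kg/h

Let n8 be the unknown flow. Total out = 2445 + n8.
ethylene glycol balance: 1153.9 + 0.672·n8 = 0.527·(2445 + n8)
(0.672 − 0.527)·n8 = 0.527×2445 − 1153.9 = 134.65
n8 = 134.65 / 0.145 = 928.66 kg/h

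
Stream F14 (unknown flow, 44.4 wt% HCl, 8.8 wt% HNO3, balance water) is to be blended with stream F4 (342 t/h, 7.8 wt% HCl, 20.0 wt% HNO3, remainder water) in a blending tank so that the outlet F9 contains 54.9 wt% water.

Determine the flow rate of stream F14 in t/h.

Let F14 be the unknown flow. Total out = 342 + F14.
water balance: 246.92 + 0.468·F14 = 0.549·(342 + F14)
(0.468 − 0.549)·F14 = 0.549×342 − 246.92 = -59.166
F14 = -59.166 / -0.081 = 730.44 t/h

730.4 t/h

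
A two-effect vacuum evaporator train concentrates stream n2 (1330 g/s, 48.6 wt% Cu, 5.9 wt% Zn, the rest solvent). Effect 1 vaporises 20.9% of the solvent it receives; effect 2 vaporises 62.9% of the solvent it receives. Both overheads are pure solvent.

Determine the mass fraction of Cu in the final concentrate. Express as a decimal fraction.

solvent in feed = 1330×0.455 = 605.15 g/s.
After stage 1: solvent left = (1−0.209)×605.15 = 478.67; stream total = 1203.5 g/s.
After stage 2: solvent left = (1−0.629)×478.67 = 177.59; final concentrate = 902.44 g/s.
Cu fraction = 646.38/902.44 = 0.716.

0.716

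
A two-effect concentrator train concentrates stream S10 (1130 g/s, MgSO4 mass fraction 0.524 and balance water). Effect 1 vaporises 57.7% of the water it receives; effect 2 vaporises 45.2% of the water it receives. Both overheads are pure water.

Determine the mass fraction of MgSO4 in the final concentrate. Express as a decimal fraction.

0.826

water in feed = 1130×0.476 = 537.88 g/s.
After stage 1: water left = (1−0.577)×537.88 = 227.52; stream total = 819.64 g/s.
After stage 2: water left = (1−0.452)×227.52 = 124.68; final concentrate = 716.8 g/s.
MgSO4 fraction = 592.12/716.8 = 0.826.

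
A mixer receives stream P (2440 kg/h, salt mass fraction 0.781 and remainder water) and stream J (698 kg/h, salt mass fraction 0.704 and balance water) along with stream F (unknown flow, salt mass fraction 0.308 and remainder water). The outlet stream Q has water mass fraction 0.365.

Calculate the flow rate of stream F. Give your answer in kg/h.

Let F be the unknown flow. Total out = 3138 + F.
water balance: 740.97 + 0.692·F = 0.365·(3138 + F)
(0.692 − 0.365)·F = 0.365×3138 − 740.97 = 404.4
F = 404.4 / 0.327 = 1236.7 kg/h

1237 kg/h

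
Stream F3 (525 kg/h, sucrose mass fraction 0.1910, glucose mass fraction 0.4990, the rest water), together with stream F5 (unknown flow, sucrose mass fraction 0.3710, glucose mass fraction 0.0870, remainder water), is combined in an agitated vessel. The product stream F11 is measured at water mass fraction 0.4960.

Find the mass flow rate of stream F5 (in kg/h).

2123 kg/h

Let F5 be the unknown flow. Total out = 525 + F5.
water balance: 162.75 + 0.542·F5 = 0.496·(525 + F5)
(0.542 − 0.496)·F5 = 0.496×525 − 162.75 = 97.65
F5 = 97.65 / 0.046 = 2122.8 kg/h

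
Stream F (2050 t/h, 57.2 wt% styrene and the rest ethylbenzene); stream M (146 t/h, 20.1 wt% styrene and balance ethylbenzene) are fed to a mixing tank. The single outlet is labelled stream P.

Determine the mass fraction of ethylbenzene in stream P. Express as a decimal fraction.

0.4527

Total flow out = 2050 + 146 = 2196 t/h.
ethylbenzene in = 2050×0.428 + 146×0.799 = 994.05 t/h.
ethylbenzene mass fraction in P = 994.05/2196 = 0.4527.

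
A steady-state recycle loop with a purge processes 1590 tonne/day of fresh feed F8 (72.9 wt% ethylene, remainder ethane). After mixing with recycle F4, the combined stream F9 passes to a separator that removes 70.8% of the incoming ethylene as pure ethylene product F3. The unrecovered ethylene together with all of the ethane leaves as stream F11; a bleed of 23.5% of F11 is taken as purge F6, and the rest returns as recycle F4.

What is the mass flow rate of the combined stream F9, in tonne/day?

3326 tonne/day

ethane enters only via F8 and leaves only via the purge: 1590×0.271 = 0.235×(ethane in F11), and the separator passes all ethane, so ethane in F9 = ethane in F11 = 1833.6 tonne/day.
ethylene in F9: m_A = 1590×0.729 + (1−0.235)·(1−0.708)·m_A, so m_A = 1159.1/0.7766 = 1492.5 tonne/day.
F9 = 1492.5 + 1833.6 = 3326.1 tonne/day.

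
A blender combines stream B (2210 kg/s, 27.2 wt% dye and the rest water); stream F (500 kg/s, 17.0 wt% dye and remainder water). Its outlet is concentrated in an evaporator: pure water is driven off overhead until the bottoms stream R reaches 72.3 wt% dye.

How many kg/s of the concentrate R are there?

949 kg/s

dye entering = 2210×0.272 + 500×0.170 = 686.12 kg/s.
All dye reports to R, so R = 686.12/0.723 = 948.99 kg/s.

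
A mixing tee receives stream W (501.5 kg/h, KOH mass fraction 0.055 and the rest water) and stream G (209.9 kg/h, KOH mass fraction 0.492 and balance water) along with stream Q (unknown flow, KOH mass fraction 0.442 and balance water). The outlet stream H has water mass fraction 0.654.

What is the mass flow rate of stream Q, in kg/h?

Let Q be the unknown flow. Total out = 711.4 + Q.
water balance: 580.55 + 0.558·Q = 0.654·(711.4 + Q)
(0.558 − 0.654)·Q = 0.654×711.4 − 580.55 = -115.29
Q = -115.29 / -0.096 = 1200.9 kg/h

1201 kg/h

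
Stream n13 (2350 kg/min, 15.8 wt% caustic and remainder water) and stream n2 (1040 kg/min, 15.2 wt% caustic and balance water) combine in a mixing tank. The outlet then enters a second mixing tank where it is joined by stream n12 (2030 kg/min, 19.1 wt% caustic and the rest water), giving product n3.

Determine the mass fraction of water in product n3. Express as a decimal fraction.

0.8308

Overall, product flow = 5420 kg/min.
water in = 2350×0.842 + 1040×0.848 + 2030×0.809 = 4502.9 kg/min.
water fraction in n3 = 0.8308.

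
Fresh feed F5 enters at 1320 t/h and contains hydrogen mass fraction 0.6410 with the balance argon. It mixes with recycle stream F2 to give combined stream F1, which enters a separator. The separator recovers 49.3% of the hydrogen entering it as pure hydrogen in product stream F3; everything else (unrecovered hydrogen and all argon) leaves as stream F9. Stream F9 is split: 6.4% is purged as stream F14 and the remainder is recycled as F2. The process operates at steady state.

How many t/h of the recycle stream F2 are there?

argon enters only via F5 and leaves only via the purge: 1320×0.359 = 0.064×(argon in F9), and the separator passes all argon, so argon in F1 = argon in F9 = 7404.4 t/h.
hydrogen in F1: m_A = 1320×0.641 + (1−0.064)·(1−0.493)·m_A, so m_A = 846.12/0.5254 = 1610.3 t/h.
F9 = (1−0.493)×1610.3 + 7404.4 = 8220.8 t/h.
Recycle F2 = (1−0.064)×8220.8 = 7694.7 t/h.

7695 t/h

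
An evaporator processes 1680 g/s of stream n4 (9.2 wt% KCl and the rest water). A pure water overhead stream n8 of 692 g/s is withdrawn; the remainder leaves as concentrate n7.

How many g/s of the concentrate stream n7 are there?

988 g/s

Concentrate = 1680 − 692 = 988 g/s.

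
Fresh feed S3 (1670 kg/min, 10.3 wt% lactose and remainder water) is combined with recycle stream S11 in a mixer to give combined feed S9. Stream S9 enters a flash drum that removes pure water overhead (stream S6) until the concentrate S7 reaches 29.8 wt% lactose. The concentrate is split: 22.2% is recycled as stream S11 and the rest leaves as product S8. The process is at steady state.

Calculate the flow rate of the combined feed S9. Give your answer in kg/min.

1835 kg/min

Overall lactose balance (none leaves overhead): lactose in fresh feed = lactose in product, i.e. 1670×0.103 = (1−0.222)·S7·0.298.
S7 = 172.01/(0.298×0.778) = 741.92 kg/min.
Recycle S11 = 0.222×741.92 = 164.71 kg/min.
Combined feed S9 = 1670 + 164.71 = 1834.7 kg/min.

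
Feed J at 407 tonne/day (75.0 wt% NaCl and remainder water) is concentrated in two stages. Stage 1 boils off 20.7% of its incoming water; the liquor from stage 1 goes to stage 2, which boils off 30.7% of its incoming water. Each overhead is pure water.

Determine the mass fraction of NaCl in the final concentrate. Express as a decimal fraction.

water in feed = 407×0.250 = 101.75 tonne/day.
After stage 1: water left = (1−0.207)×101.75 = 80.688; stream total = 385.94 tonne/day.
After stage 2: water left = (1−0.307)×80.688 = 55.917; final concentrate = 361.17 tonne/day.
NaCl fraction = 305.25/361.17 = 0.8452.

0.8452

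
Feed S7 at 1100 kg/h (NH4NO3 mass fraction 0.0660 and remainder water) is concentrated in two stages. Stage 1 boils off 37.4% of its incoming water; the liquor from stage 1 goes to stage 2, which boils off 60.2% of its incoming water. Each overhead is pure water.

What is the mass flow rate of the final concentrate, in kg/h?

328.6 kg/h

water in feed = 1100×0.934 = 1027.4 kg/h.
After stage 1: water left = (1−0.374)×1027.4 = 643.15; stream total = 715.75 kg/h.
After stage 2: water left = (1−0.602)×643.15 = 255.97; final concentrate = 328.57 kg/h.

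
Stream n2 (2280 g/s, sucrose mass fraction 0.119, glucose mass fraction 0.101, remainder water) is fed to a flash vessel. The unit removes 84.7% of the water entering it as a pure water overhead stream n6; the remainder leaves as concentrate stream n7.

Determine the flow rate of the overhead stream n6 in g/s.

water entering = 2280×0.780 = 1778.4 g/s; overhead removed = 0.847×1778.4 = 1506.3 g/s.

1506 g/s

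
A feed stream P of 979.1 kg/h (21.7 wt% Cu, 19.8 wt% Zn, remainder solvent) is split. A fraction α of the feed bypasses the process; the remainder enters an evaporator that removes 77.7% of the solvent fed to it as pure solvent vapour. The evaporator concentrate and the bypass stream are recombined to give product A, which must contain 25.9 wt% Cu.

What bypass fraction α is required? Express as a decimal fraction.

All 979.1×0.217 = 212.46 kg/h of Cu reaches A, so A = 212.46/0.259 = 820.33 kg/h and vapour = 158.77 kg/h.
The evaporator receives (1−α)·979.1 of feed at 0.585 solvent and removes 0.777 of that solvent:
0.777×0.585×(1−α)×979.1 = 158.77
(1−α) = 158.77/445.05 = 0.3568;  α = 0.6432.

0.643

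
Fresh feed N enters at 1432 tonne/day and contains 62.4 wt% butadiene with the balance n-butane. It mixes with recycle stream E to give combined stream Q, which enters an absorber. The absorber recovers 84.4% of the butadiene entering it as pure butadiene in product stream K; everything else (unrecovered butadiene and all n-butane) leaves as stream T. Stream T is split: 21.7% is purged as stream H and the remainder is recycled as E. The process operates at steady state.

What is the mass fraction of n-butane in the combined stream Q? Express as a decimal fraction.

0.709

n-butane enters only via N and leaves only via the purge: 1432×0.376 = 0.217×(n-butane in T), and the absorber passes all n-butane, so n-butane in Q = n-butane in T = 2481.3 tonne/day.
butadiene in Q: m_A = 1432×0.624 + (1−0.217)·(1−0.844)·m_A, so m_A = 893.57/0.8779 = 1017.9 tonne/day.
Q = 1017.9 + 2481.3 = 3499.2 tonne/day.
n-butane fraction in Q = 2481.3/3499.2 = 0.709.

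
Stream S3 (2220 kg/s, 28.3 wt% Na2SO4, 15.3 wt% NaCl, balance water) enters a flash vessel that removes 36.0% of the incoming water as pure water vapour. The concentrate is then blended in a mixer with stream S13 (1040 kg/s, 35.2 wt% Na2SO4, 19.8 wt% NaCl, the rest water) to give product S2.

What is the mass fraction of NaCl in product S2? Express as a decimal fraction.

0.194

Vapour removed = 0.360×0.564×2220 = 450.75 kg/s; concentrate = 1769.3 kg/s.
NaCl reaching the mixer = 339.66 (from concentrate) + 1040×0.198 = 545.58 kg/s.
Product flow = 1769.3 + 1040 = 2809.3 kg/s; NaCl fraction = 0.194.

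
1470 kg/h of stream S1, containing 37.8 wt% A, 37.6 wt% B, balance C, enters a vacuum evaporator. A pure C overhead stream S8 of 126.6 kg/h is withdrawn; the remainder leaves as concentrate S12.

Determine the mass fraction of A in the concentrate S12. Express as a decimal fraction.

0.4136

A is not removed: 1470×0.378 = 555.66 kg/h of A enters S12.
Concentrate = 1470 − 126.6 = 1343.4 kg/h.
Mass fraction = 555.66/1343.4 = 0.4136.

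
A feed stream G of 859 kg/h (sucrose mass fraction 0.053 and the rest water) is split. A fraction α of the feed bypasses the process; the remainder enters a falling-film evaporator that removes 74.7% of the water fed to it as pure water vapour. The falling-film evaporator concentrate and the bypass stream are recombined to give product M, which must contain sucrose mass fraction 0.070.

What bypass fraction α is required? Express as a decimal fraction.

0.657

All 859×0.053 = 45.527 kg/h of sucrose reaches M, so M = 45.527/0.070 = 650.39 kg/h and vapour = 208.61 kg/h.
The evaporator receives (1−α)·859 of feed at 0.947 water and removes 0.747 of that water:
0.747×0.947×(1−α)×859 = 208.61
(1−α) = 208.61/607.66 = 0.3433;  α = 0.6567.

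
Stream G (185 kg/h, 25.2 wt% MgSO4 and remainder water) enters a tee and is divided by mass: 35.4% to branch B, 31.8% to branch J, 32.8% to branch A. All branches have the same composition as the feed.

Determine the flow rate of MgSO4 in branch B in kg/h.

16.5 kg/h

Branch B total = 0.354×185 = 65.49 kg/h.
MgSO4 in B = 0.252×65.49 = 16.503 kg/h.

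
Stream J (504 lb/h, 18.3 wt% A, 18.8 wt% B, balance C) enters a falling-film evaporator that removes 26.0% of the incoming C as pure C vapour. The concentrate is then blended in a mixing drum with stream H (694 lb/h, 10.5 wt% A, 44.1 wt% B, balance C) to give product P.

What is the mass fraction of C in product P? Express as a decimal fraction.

0.493

Vapour removed = 0.260×0.629×504 = 82.424 lb/h; concentrate = 421.58 lb/h.
C reaching the mixer = 234.59 (from concentrate) + 694×0.454 = 549.67 lb/h.
Product flow = 421.58 + 694 = 1115.6 lb/h; C fraction = 0.493.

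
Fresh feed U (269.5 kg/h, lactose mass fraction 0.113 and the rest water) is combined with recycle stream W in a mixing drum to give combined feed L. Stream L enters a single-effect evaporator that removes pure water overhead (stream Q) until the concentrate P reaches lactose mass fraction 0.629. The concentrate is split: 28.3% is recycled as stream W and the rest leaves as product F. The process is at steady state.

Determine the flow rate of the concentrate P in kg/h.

Overall lactose balance (none leaves overhead): lactose in fresh feed = lactose in product, i.e. 269.5×0.113 = (1−0.283)·P·0.629.
P = 30.454/(0.629×0.717) = 67.525 kg/h.

67.53 kg/h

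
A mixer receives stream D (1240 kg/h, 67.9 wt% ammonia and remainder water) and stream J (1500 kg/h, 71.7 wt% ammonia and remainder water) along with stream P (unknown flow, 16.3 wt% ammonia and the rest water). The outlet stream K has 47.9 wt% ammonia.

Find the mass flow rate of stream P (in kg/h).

Let P be the unknown flow. Total out = 2740 + P.
ammonia balance: 1917.5 + 0.163·P = 0.479·(2740 + P)
(0.163 − 0.479)·P = 0.479×2740 − 1917.5 = -605
P = -605 / -0.316 = 1914.6 kg/h

1915 kg/h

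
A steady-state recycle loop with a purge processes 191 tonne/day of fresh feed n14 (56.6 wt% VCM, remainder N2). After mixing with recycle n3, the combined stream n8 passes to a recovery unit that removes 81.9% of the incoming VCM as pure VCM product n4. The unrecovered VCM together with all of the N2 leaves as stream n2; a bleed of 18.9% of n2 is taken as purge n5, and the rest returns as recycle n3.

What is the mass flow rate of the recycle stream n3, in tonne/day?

N2 enters only via n14 and leaves only via the purge: 191×0.434 = 0.189×(N2 in n2), and the recovery unit passes all N2, so N2 in n8 = N2 in n2 = 438.59 tonne/day.
VCM in n8: m_A = 191×0.566 + (1−0.189)·(1−0.819)·m_A, so m_A = 108.11/0.8532 = 126.71 tonne/day.
n2 = (1−0.819)×126.71 + 438.59 = 461.53 tonne/day.
Recycle n3 = (1−0.189)×461.53 = 374.3 tonne/day.

374.3 tonne/day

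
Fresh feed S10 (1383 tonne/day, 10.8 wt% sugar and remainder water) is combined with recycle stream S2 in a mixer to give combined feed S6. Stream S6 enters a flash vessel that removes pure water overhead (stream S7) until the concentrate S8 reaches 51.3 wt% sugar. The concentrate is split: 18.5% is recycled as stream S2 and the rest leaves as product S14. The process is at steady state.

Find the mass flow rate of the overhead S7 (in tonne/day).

Overall sugar balance (none leaves overhead): sugar in fresh feed = sugar in product, i.e. 1383×0.108 = (1−0.185)·S8·0.513.
S8 = 149.36/(0.513×0.815) = 357.25 tonne/day.
Recycle S2 = 0.185×357.25 = 66.091 tonne/day.
Combined feed S6 = 1383 + 66.091 = 1449.1 tonne/day.
Overhead S7 = S6 − S8 = 1449.1 − 357.25 = 1091.8 tonne/day.

1092 tonne/day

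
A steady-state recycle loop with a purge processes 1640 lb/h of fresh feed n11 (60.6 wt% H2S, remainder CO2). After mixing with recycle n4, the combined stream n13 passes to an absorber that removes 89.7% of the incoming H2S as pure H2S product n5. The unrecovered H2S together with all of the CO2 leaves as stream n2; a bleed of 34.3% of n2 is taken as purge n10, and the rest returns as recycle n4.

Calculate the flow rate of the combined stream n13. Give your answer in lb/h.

CO2 enters only via n11 and leaves only via the purge: 1640×0.394 = 0.343×(CO2 in n2), and the absorber passes all CO2, so CO2 in n13 = CO2 in n2 = 1883.8 lb/h.
H2S in n13: m_A = 1640×0.606 + (1−0.343)·(1−0.897)·m_A, so m_A = 993.84/0.9323 = 1066 lb/h.
n13 = 1066 + 1883.8 = 2949.8 lb/h.

2950 lb/h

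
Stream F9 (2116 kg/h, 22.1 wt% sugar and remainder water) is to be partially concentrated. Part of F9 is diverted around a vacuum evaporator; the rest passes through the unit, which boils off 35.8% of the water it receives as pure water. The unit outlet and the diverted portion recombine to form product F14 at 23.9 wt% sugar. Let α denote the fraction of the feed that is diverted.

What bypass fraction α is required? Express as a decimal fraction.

All 2116×0.221 = 467.64 kg/h of sugar reaches F14, so F14 = 467.64/0.239 = 1956.6 kg/h and vapour = 159.36 kg/h.
The evaporator receives (1−α)·2116 of feed at 0.779 water and removes 0.358 of that water:
0.358×0.779×(1−α)×2116 = 159.36
(1−α) = 159.36/590.11 = 0.2701;  α = 0.7299.

0.730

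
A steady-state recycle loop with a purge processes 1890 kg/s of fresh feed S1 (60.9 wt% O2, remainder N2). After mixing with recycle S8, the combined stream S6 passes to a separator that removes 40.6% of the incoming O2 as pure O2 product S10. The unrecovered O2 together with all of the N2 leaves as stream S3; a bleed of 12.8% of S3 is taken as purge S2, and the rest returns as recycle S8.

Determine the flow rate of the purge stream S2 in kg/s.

920.5 kg/s

N2 enters only via S1 and leaves only via the purge: 1890×0.391 = 0.128×(N2 in S3), and the separator passes all N2, so N2 in S6 = N2 in S3 = 5773.4 kg/s.
O2 in S6: m_A = 1890×0.609 + (1−0.128)·(1−0.406)·m_A, so m_A = 1151/0.4820 = 2387.8 kg/s.
S3 = (1−0.406)×2387.8 + 5773.4 = 7191.7 kg/s.
Purge S2 = 0.128×7191.7 = 920.54 kg/s.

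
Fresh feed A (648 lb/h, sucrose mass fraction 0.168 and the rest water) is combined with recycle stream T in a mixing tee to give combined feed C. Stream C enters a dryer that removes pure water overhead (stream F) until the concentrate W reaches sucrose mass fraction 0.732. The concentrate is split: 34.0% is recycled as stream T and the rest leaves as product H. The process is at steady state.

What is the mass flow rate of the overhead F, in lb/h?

499.3 lb/h

Overall sucrose balance (none leaves overhead): sucrose in fresh feed = sucrose in product, i.e. 648×0.168 = (1−0.340)·W·0.732.
W = 108.86/(0.732×0.660) = 225.34 lb/h.
Recycle T = 0.340×225.34 = 76.614 lb/h.
Combined feed C = 648 + 76.614 = 724.61 lb/h.
Overhead F = C − W = 724.61 − 225.34 = 499.28 lb/h.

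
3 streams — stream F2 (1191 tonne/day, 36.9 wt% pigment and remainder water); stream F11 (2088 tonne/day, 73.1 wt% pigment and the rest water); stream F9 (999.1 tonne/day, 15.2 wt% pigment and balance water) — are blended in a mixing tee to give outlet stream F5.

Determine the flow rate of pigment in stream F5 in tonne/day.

pigment out = pigment in = 1191×0.369 + 2088×0.731 + 999.1×0.152 = 2117.7 tonne/day.

2118 tonne/day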